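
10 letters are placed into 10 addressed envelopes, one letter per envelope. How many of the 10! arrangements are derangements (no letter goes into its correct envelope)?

1334961

Recurrence: !10 = 10·!9 + (-1)^10.
!10 = 10·133496 + 1 = 1334961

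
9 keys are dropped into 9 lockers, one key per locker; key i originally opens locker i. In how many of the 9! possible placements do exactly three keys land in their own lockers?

22260

Choose which 3 of the 9 are fixed: C(9,3) = 84.
The other 6 form a derangement: !6 = 265.
Total: 84 × 265 = 22260.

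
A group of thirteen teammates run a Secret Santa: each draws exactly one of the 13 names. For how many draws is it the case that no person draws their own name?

2290792932

Recurrence: !13 = 13·!12 + (-1)^13.
!13 = 13·176214841 - 1 = 2290792932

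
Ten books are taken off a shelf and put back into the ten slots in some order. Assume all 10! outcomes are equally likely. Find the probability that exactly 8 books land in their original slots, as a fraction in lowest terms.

1/80640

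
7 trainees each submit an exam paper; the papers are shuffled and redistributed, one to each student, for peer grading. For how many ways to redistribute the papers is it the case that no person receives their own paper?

The subfactorial !7 = [7!/e] (nearest integer).
7! = 5040, and 5040/e ≈ 1854.11, so !7 = 1854.

1854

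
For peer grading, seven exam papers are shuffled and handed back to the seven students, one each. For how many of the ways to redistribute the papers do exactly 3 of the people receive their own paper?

315

Choose which 3 of the 7 are fixed: C(7,3) = 35.
The remaining 4 must be deranged: !4 = 9.
Total: 35 × 9 = 315.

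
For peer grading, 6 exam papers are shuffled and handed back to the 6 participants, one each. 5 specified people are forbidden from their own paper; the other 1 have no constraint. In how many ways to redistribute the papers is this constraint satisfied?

309

Inclusion-exclusion on the 5 forbidden self-matches:
Σ_{j=0}^{5} (-1)^j C(5,j)(6-j)!
= C(5,0)·6! - C(5,1)·5! + C(5,2)·4! - C(5,3)·3! + C(5,4)·2! - C(5,5)·1!
= 720 - 600 + 240 - 60 + 10 - 1
= 309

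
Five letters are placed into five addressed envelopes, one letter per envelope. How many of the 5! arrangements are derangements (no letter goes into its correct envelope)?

Use !n = (n-1)(!(n-1) + !(n-2)).
!5 = 4·(9 + 2) = 4·11 = 44

44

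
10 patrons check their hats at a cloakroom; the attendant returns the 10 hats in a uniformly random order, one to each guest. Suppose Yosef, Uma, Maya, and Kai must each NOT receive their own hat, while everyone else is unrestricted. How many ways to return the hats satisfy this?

Let A_j be the event that the j-th constrained one is fixed. By inclusion-exclusion over the 4 events:
Σ_{j=0}^{4} (-1)^j C(4,j)(10-j)!
= C(4,0)·10! - C(4,1)·9! + C(4,2)·8! - C(4,3)·7! + C(4,4)·6!
= 3628800 - 1451520 + 241920 - 20160 + 720
= 2399760

2399760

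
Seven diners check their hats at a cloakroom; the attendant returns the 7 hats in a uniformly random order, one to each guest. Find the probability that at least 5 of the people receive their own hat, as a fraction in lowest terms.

11/2520

Favorable outcomes: Σ_{i≥5} C(7,i)·!(7-i) = 21·1 + 7·0 + 1·1 = 22.
Total outcomes: 7! = 5040.
Probability = 22/5040 = 11/2520.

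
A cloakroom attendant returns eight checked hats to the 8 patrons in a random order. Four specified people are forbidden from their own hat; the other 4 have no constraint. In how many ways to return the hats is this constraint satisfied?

24024

Inclusion-exclusion on the 4 forbidden self-matches:
Σ_{j=0}^{4} (-1)^j C(4,j)(8-j)!
= C(4,0)·8! - C(4,1)·7! + C(4,2)·6! - C(4,3)·5! + C(4,4)·4!
= 40320 - 20160 + 4320 - 480 + 24
= 24024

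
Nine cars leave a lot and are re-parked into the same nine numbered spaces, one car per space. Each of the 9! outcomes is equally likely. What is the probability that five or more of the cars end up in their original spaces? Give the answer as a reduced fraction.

Favorable outcomes: Σ_{i≥5} C(9,i)·!(9-i) = 126·9 + 84·2 + 36·1 + 9·0 + 1·1 = 1339.
Total outcomes: 9! = 362880.
Probability = 1339/362880 = 1339/362880.

1339/362880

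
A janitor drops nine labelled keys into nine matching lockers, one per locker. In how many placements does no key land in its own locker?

Recurrence: !9 = 8·(!8 + !7).
!9 = 8·(14833 + 1854) = 8·16687 = 133496

133496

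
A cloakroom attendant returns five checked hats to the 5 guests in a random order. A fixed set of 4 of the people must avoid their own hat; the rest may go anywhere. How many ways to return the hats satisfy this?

53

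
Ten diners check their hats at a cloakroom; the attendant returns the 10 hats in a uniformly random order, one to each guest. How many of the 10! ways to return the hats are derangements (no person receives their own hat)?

1334961

!10 = 10! · Σ_{k=0}^{10} (-1)^k/k!
= 10! - 10!/1! + 10!/2! - 10!/3! + 10!/4! - 10!/5! + 10!/6! - 10!/7! + 10!/8! - 10!/9! + 10!/10!
= 3628800 - 3628800 + 1814400 - 604800 + 151200 - 30240 + 5040 - 720 + 90 - 10 + 1
= 1334961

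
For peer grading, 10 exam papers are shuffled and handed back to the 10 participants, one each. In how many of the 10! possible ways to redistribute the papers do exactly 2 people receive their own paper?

Choose which 2 of the 10 are fixed: C(10,2) = 45.
The remaining 8 must be deranged: !8 = 14833.
Total: 45 × 14833 = 667485.

667485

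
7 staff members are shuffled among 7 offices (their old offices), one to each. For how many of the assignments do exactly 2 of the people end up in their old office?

924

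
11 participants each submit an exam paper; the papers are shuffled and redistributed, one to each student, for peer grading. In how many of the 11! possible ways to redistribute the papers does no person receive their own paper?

By inclusion-exclusion, !11 = Σ (-1)^k · 11!/k! for k=0..11
= 11! - 11!/1! + 11!/2! - 11!/3! + 11!/4! - 11!/5! + 11!/6! - 11!/7! + 11!/8! - 11!/9! + 11!/10! - 11!/11!
= 39916800 - 39916800 + 19958400 - 6652800 + 1663200 - 332640 + 55440 - 7920 + 990 - 110 + 11 - 1
= 14684570

14684570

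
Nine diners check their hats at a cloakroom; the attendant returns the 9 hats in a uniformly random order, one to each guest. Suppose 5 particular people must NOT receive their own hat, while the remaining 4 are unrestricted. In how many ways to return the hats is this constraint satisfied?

205056

Let A_j be the event that the j-th constrained one is fixed. By inclusion-exclusion over the 5 events:
Σ_{j=0}^{5} (-1)^j C(5,j)(9-j)!
= C(5,0)·9! - C(5,1)·8! + C(5,2)·7! - C(5,3)·6! + C(5,4)·5! - C(5,5)·4!
= 362880 - 201600 + 50400 - 7200 + 600 - 24
= 205056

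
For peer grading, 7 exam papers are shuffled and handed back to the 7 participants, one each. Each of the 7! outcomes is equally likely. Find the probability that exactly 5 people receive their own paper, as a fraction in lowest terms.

Favorable outcomes: C(7,5)·!2 = 21·1 = 21.
Total outcomes: 7! = 5040.
Probability = 21/5040 = 1/240.

1/240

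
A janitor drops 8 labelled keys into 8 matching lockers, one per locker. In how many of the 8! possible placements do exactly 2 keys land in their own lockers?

7420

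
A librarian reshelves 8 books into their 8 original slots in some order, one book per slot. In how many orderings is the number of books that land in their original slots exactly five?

112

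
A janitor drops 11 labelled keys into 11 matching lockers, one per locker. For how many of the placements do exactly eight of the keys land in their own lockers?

330

Choose which 8 of the 11 are fixed: C(11,8) = 165.
The other 3 form a derangement: !3 = 2.
Total: 165 × 2 = 330.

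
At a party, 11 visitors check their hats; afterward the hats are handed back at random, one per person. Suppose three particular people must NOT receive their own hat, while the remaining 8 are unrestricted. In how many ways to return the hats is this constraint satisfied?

30078720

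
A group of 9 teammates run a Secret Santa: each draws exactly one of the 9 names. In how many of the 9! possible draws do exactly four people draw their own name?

5544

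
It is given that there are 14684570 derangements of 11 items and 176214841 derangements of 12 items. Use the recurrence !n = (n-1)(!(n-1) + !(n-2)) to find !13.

!13 = (13-1)·(!12 + !11) = 12·(176214841 + 14684570) = 12·190899411 = 2290792932.

2290792932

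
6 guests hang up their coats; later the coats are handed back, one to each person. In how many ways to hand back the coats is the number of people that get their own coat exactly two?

135

Choose which 2 of the 6 are fixed: C(6,2) = 15.
The other 4 form a derangement: !4 = 9.
Total: 15 × 9 = 135.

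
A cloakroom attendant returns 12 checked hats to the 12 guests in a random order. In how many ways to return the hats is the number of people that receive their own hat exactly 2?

88107426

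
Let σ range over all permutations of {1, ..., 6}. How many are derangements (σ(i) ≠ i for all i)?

!6 = 6! · Σ_{k=0}^{6} (-1)^k/k!
= 6! - 6!/1! + 6!/2! - 6!/3! + 6!/4! - 6!/5! + 6!/6!
= 720 - 720 + 360 - 120 + 30 - 6 + 1
= 265

265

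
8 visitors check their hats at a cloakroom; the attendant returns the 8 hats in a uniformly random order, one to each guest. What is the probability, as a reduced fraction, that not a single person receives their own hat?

2119/5760

Favorable outcomes: !8 = 14833.
Total outcomes: 8! = 40320.
Probability = 14833/40320 = 2119/5760.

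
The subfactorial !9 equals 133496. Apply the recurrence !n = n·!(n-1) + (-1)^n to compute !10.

1334961

!10 = 10·133496 + 1 = 1334961.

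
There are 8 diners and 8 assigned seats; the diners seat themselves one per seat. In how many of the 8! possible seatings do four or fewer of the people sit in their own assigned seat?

40179

# with exactly i fixed is C(8,i)·!(8-i); sum over i=0..4:
  i=0: C(8,0)·!8 = 1·14833 = 14833
  i=1: C(8,1)·!7 = 8·1854 = 14832
  i=2: C(8,2)·!6 = 28·265 = 7420
  i=3: C(8,3)·!5 = 56·44 = 2464
  i=4: C(8,4)·!4 = 70·9 = 630
Total = 40179.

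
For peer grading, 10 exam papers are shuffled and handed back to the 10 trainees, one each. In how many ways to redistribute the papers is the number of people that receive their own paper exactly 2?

667485

Pick the 2 fixed positions: C(10,2) = 45 ways.
The remaining 8 must be deranged: !8 = 14833.
Total: 45 × 14833 = 667485.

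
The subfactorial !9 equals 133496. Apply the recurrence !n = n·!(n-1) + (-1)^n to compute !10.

1334961

!10 = 10·133496 + 1 = 1334961.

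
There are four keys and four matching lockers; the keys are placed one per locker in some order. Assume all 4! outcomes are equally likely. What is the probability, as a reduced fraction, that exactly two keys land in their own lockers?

1/4

Favorable outcomes: C(4,2)·!2 = 6·1 = 6.
Total outcomes: 4! = 24.
Probability = 6/24 = 1/4.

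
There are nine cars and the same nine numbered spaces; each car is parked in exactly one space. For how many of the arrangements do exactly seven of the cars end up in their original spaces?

Pick the 7 fixed positions: C(9,7) = 36 ways.
The other 2 form a derangement: !2 = 1.
Total: 36 × 1 = 36.

36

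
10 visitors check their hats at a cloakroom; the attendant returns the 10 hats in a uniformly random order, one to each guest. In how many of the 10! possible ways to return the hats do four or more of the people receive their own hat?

68914

# with exactly i fixed is C(10,i)·!(10-i); sum over i=4..10:
  i=4: C(10,4)·!6 = 210·265 = 55650
  i=5: C(10,5)·!5 = 252·44 = 11088
  i=6: C(10,6)·!4 = 210·9 = 1890
  i=7: C(10,7)·!3 = 120·2 = 240
  i=8: C(10,8)·!2 = 45·1 = 45
  i=9: C(10,9)·!1 = 10·0 = 0
  i=10: C(10,10)·!0 = 1·1 = 1
Total = 68914.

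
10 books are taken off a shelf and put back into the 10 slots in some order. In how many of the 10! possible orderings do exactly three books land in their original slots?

Pick the 3 fixed positions: C(10,3) = 120 ways.
The remaining 7 must be deranged: !7 = 1854.
Total: 120 × 1854 = 222480.

222480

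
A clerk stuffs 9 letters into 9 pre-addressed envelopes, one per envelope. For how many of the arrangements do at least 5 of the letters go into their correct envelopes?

Sum C(9,i)·!(9-i) for i = 5..9:
  i=5: C(9,5)·!4 = 126·9 = 1134
  i=6: C(9,6)·!3 = 84·2 = 168
  i=7: C(9,7)·!2 = 36·1 = 36
  i=8: C(9,8)·!1 = 9·0 = 0
  i=9: C(9,9)·!0 = 1·1 = 1
Total = 1339.

1339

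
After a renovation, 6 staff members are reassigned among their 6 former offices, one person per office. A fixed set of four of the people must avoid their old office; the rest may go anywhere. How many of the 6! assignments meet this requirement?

Let A_j be the event that the j-th constrained one is fixed. By inclusion-exclusion over the 4 events:
Σ_{j=0}^{4} (-1)^j C(4,j)(6-j)!
= C(4,0)·6! - C(4,1)·5! + C(4,2)·4! - C(4,3)·3! + C(4,4)·2!
= 720 - 480 + 144 - 24 + 2
= 362

362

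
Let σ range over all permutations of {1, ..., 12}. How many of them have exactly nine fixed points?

440

Choose which 9 of the 12 are fixed: C(12,9) = 220.
The remaining 3 must be deranged: !3 = 2.
Total: 220 × 2 = 440.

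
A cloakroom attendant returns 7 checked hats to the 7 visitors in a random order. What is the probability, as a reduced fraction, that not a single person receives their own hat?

103/280

Favorable outcomes: !7 = 1854.
Total outcomes: 7! = 5040.
Probability = 1854/5040 = 103/280.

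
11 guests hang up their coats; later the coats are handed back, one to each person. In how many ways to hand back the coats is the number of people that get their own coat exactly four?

611820

Choose which 4 of the 11 are fixed: C(11,4) = 330.
The remaining 7 must be deranged: !7 = 1854.
Total: 330 × 1854 = 611820.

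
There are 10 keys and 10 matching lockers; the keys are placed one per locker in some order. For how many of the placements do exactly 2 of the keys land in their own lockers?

Choose which 2 of the 10 are fixed: C(10,2) = 45.
The other 8 form a derangement: !8 = 14833.
Total: 45 × 14833 = 667485.

667485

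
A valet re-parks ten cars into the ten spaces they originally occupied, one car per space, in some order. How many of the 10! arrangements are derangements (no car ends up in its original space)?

Recurrence: !10 = 9·(!9 + !8).
!10 = 9·(133496 + 14833) = 9·148329 = 1334961

1334961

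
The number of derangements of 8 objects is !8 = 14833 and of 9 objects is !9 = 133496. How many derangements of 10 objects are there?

!10 = (10-1)·(!9 + !8) = 9·(133496 + 14833) = 9·148329 = 1334961.

1334961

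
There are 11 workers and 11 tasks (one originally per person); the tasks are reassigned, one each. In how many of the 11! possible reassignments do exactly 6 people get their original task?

Pick the 6 fixed positions: C(11,6) = 462 ways.
The other 5 form a derangement: !5 = 44.
Total: 462 × 44 = 20328.

20328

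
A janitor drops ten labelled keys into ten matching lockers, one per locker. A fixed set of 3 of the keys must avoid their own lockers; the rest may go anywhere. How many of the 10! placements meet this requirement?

Let A_j be the event that the j-th constrained one is fixed. By inclusion-exclusion over the 3 events:
Σ_{j=0}^{3} (-1)^j C(3,j)(10-j)!
= C(3,0)·10! - C(3,1)·9! + C(3,2)·8! - C(3,3)·7!
= 3628800 - 1088640 + 120960 - 5040
= 2656080

2656080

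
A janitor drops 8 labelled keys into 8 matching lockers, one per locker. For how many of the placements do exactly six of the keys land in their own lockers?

28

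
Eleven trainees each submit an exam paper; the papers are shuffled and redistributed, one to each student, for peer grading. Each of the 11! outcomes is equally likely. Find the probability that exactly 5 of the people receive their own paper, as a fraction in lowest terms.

53/17280

Favorable outcomes: C(11,5)·!6 = 462·265 = 122430.
Total outcomes: 11! = 39916800.
Probability = 122430/39916800 = 53/17280.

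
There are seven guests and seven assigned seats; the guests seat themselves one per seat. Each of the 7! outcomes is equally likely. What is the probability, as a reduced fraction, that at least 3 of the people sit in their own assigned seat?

407/5040

Favorable outcomes: Σ_{i≥3} C(7,i)·!(7-i) = 35·9 + 35·2 + 21·1 + 7·0 + 1·1 = 407.
Total outcomes: 7! = 5040.
Probability = 407/5040 = 407/5040.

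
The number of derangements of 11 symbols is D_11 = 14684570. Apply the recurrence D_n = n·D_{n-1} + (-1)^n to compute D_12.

D_12 = 12·14684570 + 1 = 176214841.

176214841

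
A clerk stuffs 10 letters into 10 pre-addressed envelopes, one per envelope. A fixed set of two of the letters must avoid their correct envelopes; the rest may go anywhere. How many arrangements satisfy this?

2943360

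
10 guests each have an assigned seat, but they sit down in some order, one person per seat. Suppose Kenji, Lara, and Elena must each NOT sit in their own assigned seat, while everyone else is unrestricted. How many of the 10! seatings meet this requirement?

2656080

Inclusion-exclusion on the 3 forbidden self-matches:
Σ_{j=0}^{3} (-1)^j C(3,j)(10-j)!
= C(3,0)·10! - C(3,1)·9! + C(3,2)·8! - C(3,3)·7!
= 3628800 - 1088640 + 120960 - 5040
= 2656080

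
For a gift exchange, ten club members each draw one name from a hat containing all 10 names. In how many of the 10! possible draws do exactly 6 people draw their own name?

Choose which 6 of the 10 are fixed: C(10,6) = 210.
The other 4 form a derangement: !4 = 9.
Total: 210 × 9 = 1890.

1890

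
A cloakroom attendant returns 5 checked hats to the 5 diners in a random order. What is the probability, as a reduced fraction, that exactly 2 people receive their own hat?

1/6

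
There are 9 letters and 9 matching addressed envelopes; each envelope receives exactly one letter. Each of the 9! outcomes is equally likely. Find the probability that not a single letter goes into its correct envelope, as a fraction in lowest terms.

16687/45360

Favorable outcomes: !9 = 133496.
Total outcomes: 9! = 362880.
Probability = 133496/362880 = 16687/45360.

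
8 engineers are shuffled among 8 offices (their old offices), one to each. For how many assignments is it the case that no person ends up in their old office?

14833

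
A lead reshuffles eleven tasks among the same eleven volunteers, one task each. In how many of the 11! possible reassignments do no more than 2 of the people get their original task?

# with exactly i fixed is C(11,i)·!(11-i); sum over i=0..2:
  i=0: C(11,0)·!11 = 1·14684570 = 14684570
  i=1: C(11,1)·!10 = 11·1334961 = 14684571
  i=2: C(11,2)·!9 = 55·133496 = 7342280
Total = 36711421.

36711421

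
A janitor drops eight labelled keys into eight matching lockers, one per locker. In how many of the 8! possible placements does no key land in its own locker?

Use !n = (n-1)(!(n-1) + !(n-2)).
!8 = 7·(1854 + 265) = 7·2119 = 14833

14833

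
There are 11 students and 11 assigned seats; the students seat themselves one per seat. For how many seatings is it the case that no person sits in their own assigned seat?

14684570

!11 = 11! · Σ_{k=0}^{11} (-1)^k/k!
= 11! - 11!/1! + 11!/2! - 11!/3! + 11!/4! - 11!/5! + 11!/6! - 11!/7! + 11!/8! - 11!/9! + 11!/10! - 11!/11!
= 39916800 - 39916800 + 19958400 - 6652800 + 1663200 - 332640 + 55440 - 7920 + 990 - 110 + 11 - 1
= 14684570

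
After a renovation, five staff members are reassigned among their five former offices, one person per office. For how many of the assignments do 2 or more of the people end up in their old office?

31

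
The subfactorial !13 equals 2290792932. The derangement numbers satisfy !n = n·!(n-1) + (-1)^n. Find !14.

32071101049

!14 = 14·2290792932 + 1 = 32071101049.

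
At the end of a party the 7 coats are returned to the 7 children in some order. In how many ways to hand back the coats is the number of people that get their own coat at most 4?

5018

Sum C(7,i)·!(7-i) for i = 0..4:
  i=0: C(7,0)·!7 = 1·1854 = 1854
  i=1: C(7,1)·!6 = 7·265 = 1855
  i=2: C(7,2)·!5 = 21·44 = 924
  i=3: C(7,3)·!4 = 35·9 = 315
  i=4: C(7,4)·!3 = 35·2 = 70
Total = 5018.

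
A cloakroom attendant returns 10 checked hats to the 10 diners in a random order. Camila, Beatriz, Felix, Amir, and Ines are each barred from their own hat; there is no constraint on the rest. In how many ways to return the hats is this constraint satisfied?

Let A_j be the event that the j-th constrained one is fixed. By inclusion-exclusion over the 5 events:
Σ_{j=0}^{5} (-1)^j C(5,j)(10-j)!
= C(5,0)·10! - C(5,1)·9! + C(5,2)·8! - C(5,3)·7! + C(5,4)·6! - C(5,5)·5!
= 3628800 - 1814400 + 403200 - 50400 + 3600 - 120
= 2170680

2170680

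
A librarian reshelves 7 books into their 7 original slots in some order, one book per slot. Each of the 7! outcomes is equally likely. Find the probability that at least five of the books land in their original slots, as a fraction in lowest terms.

Favorable outcomes: Σ_{i≥5} C(7,i)·!(7-i) = 21·1 + 7·0 + 1·1 = 22.
Total outcomes: 7! = 5040.
Probability = 22/5040 = 11/2520.

11/2520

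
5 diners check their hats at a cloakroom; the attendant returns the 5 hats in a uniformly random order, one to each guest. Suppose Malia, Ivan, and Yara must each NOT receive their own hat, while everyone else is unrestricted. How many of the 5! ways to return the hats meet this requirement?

64

Inclusion-exclusion on the 3 forbidden self-matches:
Σ_{j=0}^{3} (-1)^j C(3,j)(5-j)!
= C(3,0)·5! - C(3,1)·4! + C(3,2)·3! - C(3,3)·2!
= 120 - 72 + 18 - 2
= 64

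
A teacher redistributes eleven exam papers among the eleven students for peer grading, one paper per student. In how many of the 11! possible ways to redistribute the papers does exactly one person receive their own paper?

Choose which one of the 11 is fixed: C(11,1) = 11.
The other 10 form a derangement: !10 = 1334961.
Total: 11 × 1334961 = 14684571.

14684571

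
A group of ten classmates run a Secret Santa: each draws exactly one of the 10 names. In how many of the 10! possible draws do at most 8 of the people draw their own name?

# with exactly i fixed is C(10,i)·!(10-i); sum over i=0..8:
  i=0: C(10,0)·!10 = 1·1334961 = 1334961
  i=1: C(10,1)·!9 = 10·133496 = 1334960
  i=2: C(10,2)·!8 = 45·14833 = 667485
  i=3: C(10,3)·!7 = 120·1854 = 222480
  i=4: C(10,4)·!6 = 210·265 = 55650
  i=5: C(10,5)·!5 = 252·44 = 11088
  i=6: C(10,6)·!4 = 210·9 = 1890
  i=7: C(10,7)·!3 = 120·2 = 240
  i=8: C(10,8)·!2 = 45·1 = 45
Total = 3628799.

3628799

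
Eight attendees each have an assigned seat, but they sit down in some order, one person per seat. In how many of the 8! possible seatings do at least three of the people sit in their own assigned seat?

3235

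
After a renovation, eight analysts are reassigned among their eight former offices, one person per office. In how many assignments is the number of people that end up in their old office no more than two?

37085

Sum C(8,i)·!(8-i) for i = 0..2:
  i=0: C(8,0)·!8 = 1·14833 = 14833
  i=1: C(8,1)·!7 = 8·1854 = 14832
  i=2: C(8,2)·!6 = 28·265 = 7420
Total = 37085.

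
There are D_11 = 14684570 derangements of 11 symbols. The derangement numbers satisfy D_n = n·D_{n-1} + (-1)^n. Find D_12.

176214841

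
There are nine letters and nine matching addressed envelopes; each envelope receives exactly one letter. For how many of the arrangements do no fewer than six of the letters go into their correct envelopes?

205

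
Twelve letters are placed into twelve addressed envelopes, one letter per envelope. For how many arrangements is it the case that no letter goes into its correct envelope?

!12 is the nearest integer to 12!/e.
12! = 479001600, and 479001600/e ≈ 176214840.93, so !12 = 176214841.

176214841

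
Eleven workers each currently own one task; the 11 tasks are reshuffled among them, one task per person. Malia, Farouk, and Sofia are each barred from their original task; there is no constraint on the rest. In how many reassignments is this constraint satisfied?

30078720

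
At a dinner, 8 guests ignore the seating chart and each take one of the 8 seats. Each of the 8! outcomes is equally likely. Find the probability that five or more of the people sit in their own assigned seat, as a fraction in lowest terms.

47/13440

Favorable outcomes: Σ_{i≥5} C(8,i)·!(8-i) = 56·2 + 28·1 + 8·0 + 1·1 = 141.
Total outcomes: 8! = 40320.
Probability = 141/40320 = 47/13440.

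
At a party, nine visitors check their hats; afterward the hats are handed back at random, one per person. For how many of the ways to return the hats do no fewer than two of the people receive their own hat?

Sum C(9,i)·!(9-i) for i = 2..9:
  i=2: C(9,2)·!7 = 36·1854 = 66744
  i=3: C(9,3)·!6 = 84·265 = 22260
  i=4: C(9,4)·!5 = 126·44 = 5544
  i=5: C(9,5)·!4 = 126·9 = 1134
  i=6: C(9,6)·!3 = 84·2 = 168
  i=7: C(9,7)·!2 = 36·1 = 36
  i=8: C(9,8)·!1 = 9·0 = 0
  i=9: C(9,9)·!0 = 1·1 = 1
Total = 95887.

95887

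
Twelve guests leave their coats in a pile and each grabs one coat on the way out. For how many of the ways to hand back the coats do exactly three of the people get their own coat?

Pick the 3 fixed positions: C(12,3) = 220 ways.
The other 9 form a derangement: !9 = 133496.
Total: 220 × 133496 = 29369120.

29369120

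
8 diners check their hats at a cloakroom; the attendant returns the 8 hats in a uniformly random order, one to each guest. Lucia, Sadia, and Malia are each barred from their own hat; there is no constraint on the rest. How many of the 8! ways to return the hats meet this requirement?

Inclusion-exclusion on the 3 forbidden self-matches:
Σ_{j=0}^{3} (-1)^j C(3,j)(8-j)!
= C(3,0)·8! - C(3,1)·7! + C(3,2)·6! - C(3,3)·5!
= 40320 - 15120 + 2160 - 120
= 27240

27240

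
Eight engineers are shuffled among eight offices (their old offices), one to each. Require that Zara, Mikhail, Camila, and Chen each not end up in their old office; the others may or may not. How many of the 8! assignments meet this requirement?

Let A_j be the event that the j-th constrained one is fixed. By inclusion-exclusion over the 4 events:
Σ_{j=0}^{4} (-1)^j C(4,j)(8-j)!
= C(4,0)·8! - C(4,1)·7! + C(4,2)·6! - C(4,3)·5! + C(4,4)·4!
= 40320 - 20160 + 4320 - 480 + 24
= 24024

24024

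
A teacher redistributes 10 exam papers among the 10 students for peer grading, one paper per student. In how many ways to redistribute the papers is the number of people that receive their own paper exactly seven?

Choose which 7 of the 10 are fixed: C(10,7) = 120.
The remaining 3 must be deranged: !3 = 2.
Total: 120 × 2 = 240.

240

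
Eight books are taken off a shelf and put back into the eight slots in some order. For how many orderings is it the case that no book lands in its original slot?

14833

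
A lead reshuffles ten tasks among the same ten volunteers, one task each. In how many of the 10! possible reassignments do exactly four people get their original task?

Pick the 4 fixed positions: C(10,4) = 210 ways.
The remaining 6 must be deranged: !6 = 265.
Total: 210 × 265 = 55650.

55650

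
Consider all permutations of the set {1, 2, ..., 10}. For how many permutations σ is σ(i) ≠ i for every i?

1334961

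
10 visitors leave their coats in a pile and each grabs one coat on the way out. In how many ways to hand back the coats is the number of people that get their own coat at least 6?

Sum C(10,i)·!(10-i) for i = 6..10:
  i=6: C(10,6)·!4 = 210·9 = 1890
  i=7: C(10,7)·!3 = 120·2 = 240
  i=8: C(10,8)·!2 = 45·1 = 45
  i=9: C(10,9)·!1 = 10·0 = 0
  i=10: C(10,10)·!0 = 1·1 = 1
Total = 2176.

2176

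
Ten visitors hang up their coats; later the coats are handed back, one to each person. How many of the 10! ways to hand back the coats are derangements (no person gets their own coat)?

The number of derangements of 10 is !10 = Σ_{k=0}^{10} (-1)^k·10!/k!
= 10! - 10!/1! + 10!/2! - 10!/3! + 10!/4! - 10!/5! + 10!/6! - 10!/7! + 10!/8! - 10!/9! + 10!/10!
= 3628800 - 3628800 + 1814400 - 604800 + 151200 - 30240 + 5040 - 720 + 90 - 10 + 1
= 1334961

1334961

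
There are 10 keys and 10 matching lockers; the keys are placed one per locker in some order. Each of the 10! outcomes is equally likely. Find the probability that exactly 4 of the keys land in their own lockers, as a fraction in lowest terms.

Favorable outcomes: C(10,4)·!6 = 210·265 = 55650.
Total outcomes: 10! = 3628800.
Probability = 55650/3628800 = 53/3456.

53/3456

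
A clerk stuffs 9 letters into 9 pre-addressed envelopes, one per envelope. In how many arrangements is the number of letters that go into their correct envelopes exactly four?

5544

Pick the 4 fixed positions: C(9,4) = 126 ways.
The other 5 form a derangement: !5 = 44.
Total: 126 × 44 = 5544.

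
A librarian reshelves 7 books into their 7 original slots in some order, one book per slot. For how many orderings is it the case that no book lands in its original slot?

1854

The subfactorial !7 = [7!/e] (nearest integer).
7! = 5040, and 5040/e ≈ 1854.11, so !7 = 1854.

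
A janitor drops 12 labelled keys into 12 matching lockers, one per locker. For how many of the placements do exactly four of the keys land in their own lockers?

7342335

Choose which 4 of the 12 are fixed: C(12,4) = 495.
The other 8 form a derangement: !8 = 14833.
Total: 495 × 14833 = 7342335.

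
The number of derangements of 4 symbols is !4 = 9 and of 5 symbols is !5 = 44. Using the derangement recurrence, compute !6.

!6 = (6-1)·(!5 + !4) = 5·(44 + 9) = 5·53 = 265.

265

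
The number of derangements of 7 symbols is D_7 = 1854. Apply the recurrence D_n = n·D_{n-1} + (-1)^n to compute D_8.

14833

D_8 = 8·1854 + 1 = 14833.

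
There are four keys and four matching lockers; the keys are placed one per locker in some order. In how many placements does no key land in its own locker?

9

Use !n = (n-1)(!(n-1) + !(n-2)).
!4 = 3·(2 + 1) = 3·3 = 9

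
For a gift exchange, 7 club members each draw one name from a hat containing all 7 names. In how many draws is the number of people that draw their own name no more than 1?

3709

# with exactly i fixed is C(7,i)·!(7-i); sum over i=0..1:
  i=0: C(7,0)·!7 = 1·1854 = 1854
  i=1: C(7,1)·!6 = 7·265 = 1855
Total = 3709.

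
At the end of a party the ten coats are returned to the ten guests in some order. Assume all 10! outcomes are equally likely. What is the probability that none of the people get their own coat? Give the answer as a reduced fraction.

Favorable outcomes: !10 = 1334961.
Total outcomes: 10! = 3628800.
Probability = 1334961/3628800 = 16481/44800.

16481/44800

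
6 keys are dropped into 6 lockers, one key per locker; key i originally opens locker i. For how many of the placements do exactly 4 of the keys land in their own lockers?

15

Pick the 4 fixed positions: C(6,4) = 15 ways.
The remaining 2 must be deranged: !2 = 1.
Total: 15 × 1 = 15.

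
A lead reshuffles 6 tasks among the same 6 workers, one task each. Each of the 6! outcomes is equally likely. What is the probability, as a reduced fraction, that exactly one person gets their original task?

11/30

Favorable outcomes: C(6,1)·!5 = 6·44 = 264.
Total outcomes: 6! = 720.
Probability = 264/720 = 11/30.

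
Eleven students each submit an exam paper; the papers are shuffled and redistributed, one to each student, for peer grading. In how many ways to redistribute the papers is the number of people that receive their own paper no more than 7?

Sum C(11,i)·!(11-i) for i = 0..7:
  i=0: C(11,0)·!11 = 1·14684570 = 14684570
  i=1: C(11,1)·!10 = 11·1334961 = 14684571
  i=2: C(11,2)·!9 = 55·133496 = 7342280
  i=3: C(11,3)·!8 = 165·14833 = 2447445
  i=4: C(11,4)·!7 = 330·1854 = 611820
  i=5: C(11,5)·!6 = 462·265 = 122430
  i=6: C(11,6)·!5 = 462·44 = 20328
  i=7: C(11,7)·!4 = 330·9 = 2970
Total = 39916414.

39916414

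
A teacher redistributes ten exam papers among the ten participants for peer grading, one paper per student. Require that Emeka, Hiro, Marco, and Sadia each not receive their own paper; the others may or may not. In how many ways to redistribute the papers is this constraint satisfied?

2399760

Let A_j be the event that the j-th constrained one is fixed. By inclusion-exclusion over the 4 events:
Σ_{j=0}^{4} (-1)^j C(4,j)(10-j)!
= C(4,0)·10! - C(4,1)·9! + C(4,2)·8! - C(4,3)·7! + C(4,4)·6!
= 3628800 - 1451520 + 241920 - 20160 + 720
= 2399760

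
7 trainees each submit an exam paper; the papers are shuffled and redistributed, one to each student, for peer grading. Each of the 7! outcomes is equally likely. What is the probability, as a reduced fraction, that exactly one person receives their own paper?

Favorable outcomes: C(7,1)·!6 = 7·265 = 1855.
Total outcomes: 7! = 5040.
Probability = 1855/5040 = 53/144.

53/144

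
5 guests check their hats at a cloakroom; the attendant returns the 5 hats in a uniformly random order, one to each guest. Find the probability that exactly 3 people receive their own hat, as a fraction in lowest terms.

Favorable outcomes: C(5,3)·!2 = 10·1 = 10.
Total outcomes: 5! = 120.
Probability = 10/120 = 1/12.

1/12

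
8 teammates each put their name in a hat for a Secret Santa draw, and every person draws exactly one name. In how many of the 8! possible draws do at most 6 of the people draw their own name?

40319

Sum C(8,i)·!(8-i) for i = 0..6:
  i=0: C(8,0)·!8 = 1·14833 = 14833
  i=1: C(8,1)·!7 = 8·1854 = 14832
  i=2: C(8,2)·!6 = 28·265 = 7420
  i=3: C(8,3)·!5 = 56·44 = 2464
  i=4: C(8,4)·!4 = 70·9 = 630
  i=5: C(8,5)·!3 = 56·2 = 112
  i=6: C(8,6)·!2 = 28·1 = 28
Total = 40319.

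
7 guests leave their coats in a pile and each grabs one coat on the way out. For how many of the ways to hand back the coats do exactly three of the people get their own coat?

Pick the 3 fixed positions: C(7,3) = 35 ways.
The remaining 4 must be deranged: !4 = 9.
Total: 35 × 9 = 315.

315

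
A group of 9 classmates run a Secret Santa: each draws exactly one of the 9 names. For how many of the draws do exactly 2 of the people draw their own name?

Choose which 2 of the 9 are fixed: C(9,2) = 36.
The other 7 form a derangement: !7 = 1854.
Total: 36 × 1854 = 66744.

66744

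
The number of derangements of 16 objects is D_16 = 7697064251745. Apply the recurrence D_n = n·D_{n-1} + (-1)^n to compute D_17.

130850092279664

D_17 = 17·7697064251745 - 1 = 130850092279664.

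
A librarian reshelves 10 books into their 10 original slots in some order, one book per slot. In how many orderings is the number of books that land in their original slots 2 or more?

# with exactly i fixed is C(10,i)·!(10-i); sum over i=2..10:
  i=2: C(10,2)·!8 = 45·14833 = 667485
  i=3: C(10,3)·!7 = 120·1854 = 222480
  i=4: C(10,4)·!6 = 210·265 = 55650
  i=5: C(10,5)·!5 = 252·44 = 11088
  i=6: C(10,6)·!4 = 210·9 = 1890
  i=7: C(10,7)·!3 = 120·2 = 240
  i=8: C(10,8)·!2 = 45·1 = 45
  i=9: C(10,9)·!1 = 10·0 = 0
  i=10: C(10,10)·!0 = 1·1 = 1
Total = 958879.

958879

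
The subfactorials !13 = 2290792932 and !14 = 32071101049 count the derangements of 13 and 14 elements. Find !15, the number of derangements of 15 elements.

!15 = (15-1)·(!14 + !13) = 14·(32071101049 + 2290792932) = 14·34361893981 = 481066515734.

481066515734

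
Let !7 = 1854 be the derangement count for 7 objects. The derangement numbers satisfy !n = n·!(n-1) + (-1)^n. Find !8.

14833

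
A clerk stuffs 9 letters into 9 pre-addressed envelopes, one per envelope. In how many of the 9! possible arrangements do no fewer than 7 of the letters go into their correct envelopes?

Sum C(9,i)·!(9-i) for i = 7..9:
  i=7: C(9,7)·!2 = 36·1 = 36
  i=8: C(9,8)·!1 = 9·0 = 0
  i=9: C(9,9)·!0 = 1·1 = 1
Total = 37.

37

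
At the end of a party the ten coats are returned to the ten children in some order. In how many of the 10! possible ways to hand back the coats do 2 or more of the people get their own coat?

958879

# with exactly i fixed is C(10,i)·!(10-i); sum over i=2..10:
  i=2: C(10,2)·!8 = 45·14833 = 667485
  i=3: C(10,3)·!7 = 120·1854 = 222480
  i=4: C(10,4)·!6 = 210·265 = 55650
  i=5: C(10,5)·!5 = 252·44 = 11088
  i=6: C(10,6)·!4 = 210·9 = 1890
  i=7: C(10,7)·!3 = 120·2 = 240
  i=8: C(10,8)·!2 = 45·1 = 45
  i=9: C(10,9)·!1 = 10·0 = 0
  i=10: C(10,10)·!0 = 1·1 = 1
Total = 958879.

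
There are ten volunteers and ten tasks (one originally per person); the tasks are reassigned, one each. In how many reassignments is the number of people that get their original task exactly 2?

Pick the 2 fixed positions: C(10,2) = 45 ways.
The remaining 8 must be deranged: !8 = 14833.
Total: 45 × 14833 = 667485.

667485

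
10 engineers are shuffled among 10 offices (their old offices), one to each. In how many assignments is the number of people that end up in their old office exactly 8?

Choose which 8 of the 10 are fixed: C(10,8) = 45.
The other 2 form a derangement: !2 = 1.
Total: 45 × 1 = 45.

45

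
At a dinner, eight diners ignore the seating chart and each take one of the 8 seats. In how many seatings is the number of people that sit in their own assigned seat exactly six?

Pick the 6 fixed positions: C(8,6) = 28 ways.
The other 2 form a derangement: !2 = 1.
Total: 28 × 1 = 28.

28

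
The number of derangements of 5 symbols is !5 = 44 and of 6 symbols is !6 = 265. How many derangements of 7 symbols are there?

1854

!7 = (7-1)·(!6 + !5) = 6·(265 + 44) = 6·309 = 1854.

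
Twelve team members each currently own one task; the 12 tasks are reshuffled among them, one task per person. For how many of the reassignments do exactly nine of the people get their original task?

Pick the 9 fixed positions: C(12,9) = 220 ways.
The remaining 3 must be deranged: !3 = 2.
Total: 220 × 2 = 440.

440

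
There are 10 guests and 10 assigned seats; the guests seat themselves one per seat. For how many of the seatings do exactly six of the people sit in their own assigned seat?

1890

Choose which 6 of the 10 are fixed: C(10,6) = 210.
The other 4 form a derangement: !4 = 9.
Total: 210 × 9 = 1890.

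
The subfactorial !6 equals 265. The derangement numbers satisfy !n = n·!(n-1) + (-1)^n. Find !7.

!7 = 7·265 - 1 = 1854.

1854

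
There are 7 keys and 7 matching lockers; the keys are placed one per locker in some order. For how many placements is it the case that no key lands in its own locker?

!7 is the nearest integer to 7!/e.
7! = 5040, and 5040/e ≈ 1854.11, so !7 = 1854.

1854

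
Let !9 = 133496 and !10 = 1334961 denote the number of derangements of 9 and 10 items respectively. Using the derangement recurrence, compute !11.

!11 = (11-1)·(!10 + !9) = 10·(1334961 + 133496) = 10·1468457 = 14684570.

14684570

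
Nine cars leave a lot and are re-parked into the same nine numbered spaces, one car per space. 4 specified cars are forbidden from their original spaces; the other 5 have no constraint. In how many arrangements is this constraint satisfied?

229080

Inclusion-exclusion on the 4 forbidden self-matches:
Σ_{j=0}^{4} (-1)^j C(4,j)(9-j)!
= C(4,0)·9! - C(4,1)·8! + C(4,2)·7! - C(4,3)·6! + C(4,4)·5!
= 362880 - 161280 + 30240 - 2880 + 120
= 229080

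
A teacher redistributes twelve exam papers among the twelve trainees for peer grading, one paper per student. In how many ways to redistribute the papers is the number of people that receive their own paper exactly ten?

Choose which 10 of the 12 are fixed: C(12,10) = 66.
The remaining 2 must be deranged: !2 = 1.
Total: 66 × 1 = 66.

66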